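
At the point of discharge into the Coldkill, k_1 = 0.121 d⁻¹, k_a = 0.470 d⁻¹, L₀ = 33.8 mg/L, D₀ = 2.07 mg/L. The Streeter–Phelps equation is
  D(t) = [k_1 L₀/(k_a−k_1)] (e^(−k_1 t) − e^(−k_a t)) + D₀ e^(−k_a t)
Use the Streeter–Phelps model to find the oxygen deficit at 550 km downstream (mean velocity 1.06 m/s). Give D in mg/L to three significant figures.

Travel time t = x/v = 550 km / (1.06 m/s) = 550000 m / 1.06 m/s = 518900 s = 6.005 d.
k_1 L₀/(k_a−k_1) = 0.121×33.8/(0.470−0.121) = 4.090/0.3490 = 11.72 mg/L.
e^(−k_1 t) = e^(−0.121×6.005) = 0.4835; e^(−k_a t) = e^(−0.470×6.005) = 0.05945.
D = 11.72 × (0.4835 − 0.05945) + 2.07 × 0.05945 = 4.970 + 0.1231 = 5.093 mg/L.

D ≈ 5.09 mg/L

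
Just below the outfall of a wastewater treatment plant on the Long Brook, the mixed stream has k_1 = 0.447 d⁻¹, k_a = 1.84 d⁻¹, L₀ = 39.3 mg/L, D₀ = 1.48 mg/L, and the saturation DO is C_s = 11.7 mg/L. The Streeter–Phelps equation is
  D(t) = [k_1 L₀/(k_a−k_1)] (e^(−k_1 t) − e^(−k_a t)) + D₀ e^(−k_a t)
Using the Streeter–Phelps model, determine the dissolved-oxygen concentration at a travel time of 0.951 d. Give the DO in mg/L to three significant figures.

k_1 L₀/(k_a−k_1) = 0.447×39.3/(1.84−0.447) = 17.57/1.393 = 12.61 mg/L.
e^(−k_1 t) = e^(−0.447×0.9510) = 0.6537; e^(−k_a t) = e^(−1.84×0.9510) = 0.1738.
D = 12.61 × (0.6537 − 0.1738) + 1.48 × 0.1738 = 6.052 + 0.2572 = 6.309 mg/L.
DO = C_s − D = 11.7 − 6.309 = 5.391 mg/L.

DO ≈ 5.39 mg/L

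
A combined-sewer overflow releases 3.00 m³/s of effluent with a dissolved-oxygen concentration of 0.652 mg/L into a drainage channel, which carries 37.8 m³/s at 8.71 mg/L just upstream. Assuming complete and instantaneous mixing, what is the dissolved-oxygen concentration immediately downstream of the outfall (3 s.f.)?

8.12 mg/L

Flow-weighted mixing: C = (Q_r C_r + Q_w C_w)/(Q_r + Q_w)
= (37.8×8.71 + 3.00×0.652)/(37.8 + 3.00) = 331.2/40.80 = 8.118 mg/L.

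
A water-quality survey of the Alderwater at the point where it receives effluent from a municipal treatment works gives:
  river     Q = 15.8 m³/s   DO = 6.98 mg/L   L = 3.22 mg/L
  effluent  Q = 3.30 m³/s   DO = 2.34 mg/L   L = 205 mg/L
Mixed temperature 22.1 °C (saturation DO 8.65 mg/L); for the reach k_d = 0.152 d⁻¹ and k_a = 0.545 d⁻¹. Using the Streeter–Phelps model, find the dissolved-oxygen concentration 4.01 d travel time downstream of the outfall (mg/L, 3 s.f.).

DO ≈ 2.02 mg/L

Mixed DO = (15.8×6.98 + 3.30×2.34)/(15.8+3.30) = 118.0/19.10 = 6.178 mg/L.
Mixed L₀ = (15.8×3.22 + 3.30×205)/(19.10) = 727.4/19.10 = 38.08 mg/L.
Initial deficit D₀ = C_s − DO₀ = 8.65 − 6.178 = 2.472 mg/L.
D(4.01) = [0.152×38.08/(0.545−0.152)](e^(−0.152×4.01) − e^(−0.545×4.01)) + 2.472 e^(−0.545×4.01)
= 14.73 × (0.5436 − 0.1124) + 2.472 × 0.1124 = 6.629 mg/L.
DO = 8.65 − 6.629 = 2.021 mg/L.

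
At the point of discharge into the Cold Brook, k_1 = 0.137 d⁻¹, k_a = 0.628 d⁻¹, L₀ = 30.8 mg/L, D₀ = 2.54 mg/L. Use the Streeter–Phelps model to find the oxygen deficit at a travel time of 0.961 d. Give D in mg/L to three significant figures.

D ≈ 4.22 mg/L

k_1 L₀/(k_a−k_1) = 0.137×30.8/(0.628−0.137) = 4.220/0.4910 = 8.594 mg/L.
e^(−k_1 t) = e^(−0.137×0.9610) = 0.8766; e^(−k_a t) = e^(−0.628×0.9610) = 0.5469.
D = 8.594 × (0.8766 − 0.5469) + 2.54 × 0.5469 = 2.834 + 1.389 = 4.223 mg/L.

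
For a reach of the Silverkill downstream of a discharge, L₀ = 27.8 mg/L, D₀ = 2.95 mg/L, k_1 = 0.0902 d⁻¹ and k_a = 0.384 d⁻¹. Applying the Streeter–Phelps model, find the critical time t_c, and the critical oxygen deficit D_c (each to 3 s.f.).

At the critical point dD/dt = 0, so k_1 L₀ e^(−k_1 t) = k_a D. Substituting D(t) from the Streeter–Phelps equation and solving for t gives
t_c = ln[(k_a/k_1)(1 − D₀(k_a−k_1)/(k_1 L₀))] / (k_a−k_1).
Here k_a−k_1 = 0.2938 d⁻¹ and 1 − D₀(k_a−k_1)/(k_1 L₀) = 1 − 2.95×0.2938/(0.0902×27.8) = 0.6544, so
t_c = ln(4.257 × 0.6544) / 0.2938 = 1.025 / 0.2938 = 3.487 d.
L(t_c) = L₀ e^(−k_1 t_c) = 27.8 × 0.7301 = 20.30 mg/L, and at the critical point k_a D_c = k_1 L, so D_c = (0.0902/0.384) × 20.30 = 4.768 mg/L.

t_c ≈ 3.49 d; D_c ≈ 4.77 mg/L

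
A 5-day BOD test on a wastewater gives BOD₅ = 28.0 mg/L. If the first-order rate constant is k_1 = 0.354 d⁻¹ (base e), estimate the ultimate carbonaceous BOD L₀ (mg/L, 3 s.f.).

L₀ ≈ 33.7 mg/L

BOD₅ = L₀(1 − e^(−5k_1)) ⇒ L₀ = BOD₅ / (1 − e^(−5×0.354))
= 28.0 / (1 − 0.1703) = 28.0 / 0.8297 = 33.75 mg/L.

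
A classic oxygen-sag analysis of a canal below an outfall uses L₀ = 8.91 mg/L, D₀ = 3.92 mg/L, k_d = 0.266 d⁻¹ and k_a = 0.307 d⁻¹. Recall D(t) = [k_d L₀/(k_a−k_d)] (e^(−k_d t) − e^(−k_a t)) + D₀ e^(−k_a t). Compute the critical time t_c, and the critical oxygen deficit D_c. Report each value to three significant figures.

t_c ≈ 1.78 d; D_c ≈ 4.80 mg/L

With k_a/k_d = 1.154 and 1 − D₀(k_a−k_d)/(k_d L₀) = 0.9322,
t_c = ln(1.154 × 0.9322) / (0.307 − 0.266) = ln(1.076) / 0.04100 = 0.07313/0.04100 = 1.784 d.
D_c = (k_d/k_a) L₀ e^(−k_d t_c) = (0.266/0.307) × 8.91 × e^(−0.266×1.784) = 0.8664 × 8.91 × 0.6222 = 4.804 mg/L.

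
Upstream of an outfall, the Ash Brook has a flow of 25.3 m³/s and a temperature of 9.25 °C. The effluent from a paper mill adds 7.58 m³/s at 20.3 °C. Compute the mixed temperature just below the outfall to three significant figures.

Flow-weighted mixing: C = (Q_r C_r + Q_w C_w)/(Q_r + Q_w)
= (25.3×9.25 + 7.58×20.3)/(25.3 + 7.58) = 387.9/32.88 = 11.80 °C.

11.8 °C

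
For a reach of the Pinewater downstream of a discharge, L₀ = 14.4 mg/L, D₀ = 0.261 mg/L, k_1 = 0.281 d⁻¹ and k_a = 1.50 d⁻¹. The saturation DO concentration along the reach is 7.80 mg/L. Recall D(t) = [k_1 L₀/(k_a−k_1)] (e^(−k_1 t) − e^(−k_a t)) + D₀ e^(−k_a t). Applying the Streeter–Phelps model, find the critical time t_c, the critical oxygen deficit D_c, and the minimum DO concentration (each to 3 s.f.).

t_c = [1/(k_a−k_1)] ln[(k_a/k_1)(1 − D₀(k_a−k_1)/(k_1 L₀))]
= [1/(1.50−0.281)] ln[(1.50/0.281)(1 − 0.261×1.219/(0.281×14.4))]
= (1/1.219) ln[5.338 × 0.9214] = 0.8203 × ln(4.918) = 0.8203 × 1.593 = 1.307 d.
D_c = (k_1/k_a) L₀ e^(−k_1 t_c) = (0.281/1.50) × 14.4 × e^(−0.281×1.307) = 0.1873 × 14.4 × 0.6927 = 1.869 mg/L.
Minimum DO = C_s − D_c = 7.80 − 1.869 = 5.931 mg/L.

t_c ≈ 1.31 d; D_c ≈ 1.87 mg/L; min DO ≈ 5.93 mg/L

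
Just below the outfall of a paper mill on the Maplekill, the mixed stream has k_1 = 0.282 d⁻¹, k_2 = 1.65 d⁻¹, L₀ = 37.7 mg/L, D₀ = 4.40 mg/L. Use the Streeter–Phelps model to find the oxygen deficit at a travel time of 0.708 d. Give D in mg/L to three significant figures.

D ≈ 5.32 mg/L

k_1 L₀/(k_2−k_1) = 0.282×37.7/(1.65−0.282) = 10.63/1.368 = 7.771 mg/L.
e^(−k_1 t) = e^(−0.282×0.7080) = 0.8190; e^(−k_2 t) = e^(−1.65×0.7080) = 0.3109.
D = 7.771 × (0.8190 − 0.3109) + 4.40 × 0.3109 = 3.949 + 1.368 = 5.317 mg/L.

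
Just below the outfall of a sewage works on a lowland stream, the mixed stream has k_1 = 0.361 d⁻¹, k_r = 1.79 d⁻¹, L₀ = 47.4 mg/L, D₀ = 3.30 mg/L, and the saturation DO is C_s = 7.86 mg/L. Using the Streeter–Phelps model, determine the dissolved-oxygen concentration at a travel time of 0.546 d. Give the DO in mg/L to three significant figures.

k_1 L₀/(k_r−k_1) = 0.361×47.4/(1.79−0.361) = 17.11/1.429 = 11.97 mg/L.
e^(−k_1 t) = e^(−0.361×0.5460) = 0.8211; e^(−k_r t) = e^(−1.79×0.5460) = 0.3763.
D = 11.97 × (0.8211 − 0.3763) + 3.30 × 0.3763 = 5.326 + 1.242 = 6.568 mg/L.
DO = C_s − D = 7.86 − 6.568 = 1.292 mg/L.

DO ≈ 1.29 mg/L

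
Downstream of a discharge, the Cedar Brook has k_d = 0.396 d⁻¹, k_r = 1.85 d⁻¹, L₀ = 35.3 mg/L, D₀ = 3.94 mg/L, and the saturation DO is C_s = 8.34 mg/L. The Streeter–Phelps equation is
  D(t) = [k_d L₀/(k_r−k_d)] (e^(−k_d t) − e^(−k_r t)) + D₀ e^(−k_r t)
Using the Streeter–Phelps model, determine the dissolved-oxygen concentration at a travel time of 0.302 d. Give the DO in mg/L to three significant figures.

k_d L₀/(k_r−k_d) = 0.396×35.3/(1.85−0.396) = 13.98/1.454 = 9.614 mg/L.
e^(−k_d t) = e^(−0.396×0.3020) = 0.8873; e^(−k_r t) = e^(−1.85×0.3020) = 0.5720.
D = 9.614 × (0.8873 − 0.5720) + 3.94 × 0.5720 = 3.032 + 2.253 = 5.285 mg/L.
DO = C_s − D = 8.34 − 5.285 = 3.055 mg/L.

DO ≈ 3.05 mg/L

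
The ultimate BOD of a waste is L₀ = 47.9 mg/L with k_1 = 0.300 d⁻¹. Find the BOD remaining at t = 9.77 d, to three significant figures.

L_t = L₀ e^(−k_1 t) = 47.9 × e^(−0.300×9.77) = 47.9 × 0.05334 = 2.555 mg/L.

L ≈ 2.56 mg/L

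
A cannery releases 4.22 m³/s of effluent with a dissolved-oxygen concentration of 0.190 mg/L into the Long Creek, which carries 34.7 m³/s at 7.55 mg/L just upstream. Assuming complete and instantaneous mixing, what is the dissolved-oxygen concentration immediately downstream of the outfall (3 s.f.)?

Flow-weighted mixing: C = (Q_r C_r + Q_w C_w)/(Q_r + Q_w)
= (34.7×7.55 + 4.22×0.190)/(34.7 + 4.22) = 262.8/38.92 = 6.752 mg/L.

6.75 mg/L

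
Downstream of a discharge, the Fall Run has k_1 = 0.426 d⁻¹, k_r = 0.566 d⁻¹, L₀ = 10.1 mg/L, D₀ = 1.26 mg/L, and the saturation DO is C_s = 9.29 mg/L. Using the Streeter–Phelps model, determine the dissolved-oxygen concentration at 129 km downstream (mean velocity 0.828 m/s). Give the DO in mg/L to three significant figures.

DO ≈ 5.66 mg/L

Travel time t = x/v = 129 km / (0.828 m/s) = 129000 m / 0.828 m/s = 155800 s = 1.803 d.
k_1 L₀/(k_r−k_1) = 0.426×10.1/(0.566−0.426) = 4.303/0.1400 = 30.73 mg/L.
e^(−k_1 t) = e^(−0.426×1.803) = 0.4639; e^(−k_r t) = e^(−0.566×1.803) = 0.3604.
D = 30.73 × (0.4639 − 0.3604) + 1.26 × 0.3604 = 3.181 + 0.4541 = 3.635 mg/L.
DO = C_s − D = 9.29 − 3.635 = 5.655 mg/L.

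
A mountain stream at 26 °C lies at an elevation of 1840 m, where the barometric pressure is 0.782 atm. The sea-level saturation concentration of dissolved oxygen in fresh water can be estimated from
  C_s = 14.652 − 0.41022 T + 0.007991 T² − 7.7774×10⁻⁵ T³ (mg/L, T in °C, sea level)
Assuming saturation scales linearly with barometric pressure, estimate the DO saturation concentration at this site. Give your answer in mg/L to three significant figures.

C_s ≈ 6.27 mg/L

At sea level: C_s = 14.652 − 0.41022×26 + 0.007991×26² − 7.7774×10⁻⁵×26³ = 8.021 mg/L.
Pressure correction: C_s' = 8.021 × 0.782 = 6.273 mg/L.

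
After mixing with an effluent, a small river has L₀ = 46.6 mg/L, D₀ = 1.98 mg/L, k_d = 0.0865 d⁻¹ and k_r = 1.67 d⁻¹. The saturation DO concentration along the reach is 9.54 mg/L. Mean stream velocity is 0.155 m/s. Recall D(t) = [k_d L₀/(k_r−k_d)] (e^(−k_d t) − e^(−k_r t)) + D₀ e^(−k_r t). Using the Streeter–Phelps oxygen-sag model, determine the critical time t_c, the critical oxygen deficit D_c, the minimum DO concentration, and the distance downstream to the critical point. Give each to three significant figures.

t_c ≈ 0.920 d; D_c ≈ 2.23 mg/L; min DO ≈ 7.31 mg/L; x_c ≈ 12.3 km

At the critical point dD/dt = 0, so k_d L₀ e^(−k_d t) = k_r D. Substituting D(t) from the Streeter–Phelps equation and solving for t gives
t_c = ln[(k_r/k_d)(1 − D₀(k_r−k_d)/(k_d L₀))] / (k_r−k_d).
Here k_r−k_d = 1.583 d⁻¹ and 1 − D₀(k_r−k_d)/(k_d L₀) = 1 − 1.98×1.583/(0.0865×46.6) = 0.2222, so
t_c = ln(19.31 × 0.2222) / 1.583 = 1.456 / 1.583 = 0.9196 d.
L(t_c) = L₀ e^(−k_d t_c) = 46.6 × 0.9235 = 43.04 mg/L, and at the critical point k_r D_c = k_d L, so D_c = (0.0865/1.67) × 43.04 = 2.229 mg/L.
Minimum DO = C_s − D_c = 9.54 − 2.229 = 7.311 mg/L.
x_c = v t_c = 0.155 m/s × 0.9196 d × 86400 s/d = 12310 m ≈ 12.3 km.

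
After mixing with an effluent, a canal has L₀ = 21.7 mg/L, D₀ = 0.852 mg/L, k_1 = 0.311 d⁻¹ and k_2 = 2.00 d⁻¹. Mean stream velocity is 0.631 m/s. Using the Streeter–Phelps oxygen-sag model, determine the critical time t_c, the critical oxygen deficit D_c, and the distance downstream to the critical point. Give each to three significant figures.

With k_2/k_1 = 6.431 and 1 − D₀(k_2−k_1)/(k_1 L₀) = 0.7868,
t_c = ln(6.431 × 0.7868) / (2.00 − 0.311) = ln(5.060) / 1.689 = 1.621/1.689 = 0.9599 d.
L(t_c) = L₀ e^(−k_1 t_c) = 21.7 × 0.7419 = 16.10 mg/L, and at the critical point k_2 D_c = k_1 L, so D_c = (0.311/2.00) × 16.10 = 2.503 mg/L.
x_c = v t_c = 0.631 m/s × 0.9599 d × 86400 s/d = 52330 m ≈ 52.3 km.

t_c ≈ 0.960 d; D_c ≈ 2.50 mg/L; x_c ≈ 52.3 km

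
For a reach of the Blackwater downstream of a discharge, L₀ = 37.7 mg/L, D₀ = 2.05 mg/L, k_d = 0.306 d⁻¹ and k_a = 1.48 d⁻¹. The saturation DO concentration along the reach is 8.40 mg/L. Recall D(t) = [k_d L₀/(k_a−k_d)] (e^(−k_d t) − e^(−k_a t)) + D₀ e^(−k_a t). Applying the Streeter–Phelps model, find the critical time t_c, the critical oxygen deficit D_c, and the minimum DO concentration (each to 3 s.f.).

At the critical point dD/dt = 0, so k_d L₀ e^(−k_d t) = k_a D. Substituting D(t) from the Streeter–Phelps equation and solving for t gives
t_c = ln[(k_a/k_d)(1 − D₀(k_a−k_d)/(k_d L₀))] / (k_a−k_d).
Here k_a−k_d = 1.174 d⁻¹ and 1 − D₀(k_a−k_d)/(k_d L₀) = 1 − 2.05×1.174/(0.306×37.7) = 0.7914, so
t_c = ln(4.837 × 0.7914) / 1.174 = 1.342 / 1.174 = 1.143 d.
D_c = (k_d/k_a) L₀ e^(−k_d t_c) = (0.306/1.48) × 37.7 × e^(−0.306×1.143) = 0.2068 × 37.7 × 0.7048 = 5.494 mg/L.
Minimum DO = C_s − D_c = 8.40 − 5.494 = 2.906 mg/L.

t_c ≈ 1.14 d; D_c ≈ 5.49 mg/L; min DO ≈ 2.91 mg/L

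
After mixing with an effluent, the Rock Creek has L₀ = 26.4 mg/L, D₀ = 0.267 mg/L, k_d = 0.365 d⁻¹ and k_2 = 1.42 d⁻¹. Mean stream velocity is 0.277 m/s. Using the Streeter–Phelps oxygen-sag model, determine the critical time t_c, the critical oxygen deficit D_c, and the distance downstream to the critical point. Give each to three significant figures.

t_c ≈ 1.26 d; D_c ≈ 4.28 mg/L; x_c ≈ 30.1 km

t_c = [1/(k_2−k_d)] ln[(k_2/k_d)(1 − D₀(k_2−k_d)/(k_d L₀))]
= [1/(1.42−0.365)] ln[(1.42/0.365)(1 − 0.267×1.055/(0.365×26.4))]
= (1/1.055) ln[3.890 × 0.9708] = 0.9479 × ln(3.777) = 0.9479 × 1.329 = 1.260 d.
L(t_c) = L₀ e^(−k_d t_c) = 26.4 × 0.6314 = 16.67 mg/L, and at the critical point k_2 D_c = k_d L, so D_c = (0.365/1.42) × 16.67 = 4.285 mg/L.
x_c = v t_c = 0.277 m/s × 1.260 d × 86400 s/d = 30150 m ≈ 30.1 km.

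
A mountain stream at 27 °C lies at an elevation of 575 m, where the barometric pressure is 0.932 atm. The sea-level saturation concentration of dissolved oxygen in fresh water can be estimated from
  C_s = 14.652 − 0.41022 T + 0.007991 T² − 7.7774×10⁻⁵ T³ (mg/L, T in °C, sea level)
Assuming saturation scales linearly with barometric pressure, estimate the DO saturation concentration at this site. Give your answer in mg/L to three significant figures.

At sea level: C_s = 14.652 − 0.41022×27 + 0.007991×27² − 7.7774×10⁻⁵×27³ = 7.871 mg/L.
Pressure correction: C_s' = 7.871 × 0.932 = 7.335 mg/L.

C_s ≈ 7.34 mg/L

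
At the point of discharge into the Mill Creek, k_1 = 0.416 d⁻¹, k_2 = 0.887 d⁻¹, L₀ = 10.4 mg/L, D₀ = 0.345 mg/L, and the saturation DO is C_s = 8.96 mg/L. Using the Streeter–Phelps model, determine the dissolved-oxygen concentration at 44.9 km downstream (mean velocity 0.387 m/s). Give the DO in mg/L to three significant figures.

DO ≈ 6.39 mg/L

Travel time t = x/v = 44.9 km / (0.387 m/s) = 44900 m / 0.387 m/s = 116000 s = 1.343 d.
k_1 L₀/(k_2−k_1) = 0.416×10.4/(0.887−0.416) = 4.326/0.4710 = 9.186 mg/L.
e^(−k_1 t) = e^(−0.416×1.343) = 0.5720; e^(−k_2 t) = e^(−0.887×1.343) = 0.3039.
D = 9.186 × (0.5720 − 0.3039) + 0.345 × 0.3039 = 2.463 + 0.1048 = 2.568 mg/L.
DO = C_s − D = 8.96 − 2.568 = 6.392 mg/L.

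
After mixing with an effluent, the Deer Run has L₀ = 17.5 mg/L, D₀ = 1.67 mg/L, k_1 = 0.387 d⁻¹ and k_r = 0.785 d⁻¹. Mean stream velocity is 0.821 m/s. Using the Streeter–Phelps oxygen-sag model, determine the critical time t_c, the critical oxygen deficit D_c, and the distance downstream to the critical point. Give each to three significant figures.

With k_r/k_1 = 2.028 and 1 − D₀(k_r−k_1)/(k_1 L₀) = 0.9019,
t_c = ln(2.028 × 0.9019) / (0.785 − 0.387) = ln(1.829) / 0.3980 = 0.6040/0.3980 = 1.517 d.
L(t_c) = L₀ e^(−k_1 t_c) = 17.5 × 0.5558 = 9.727 mg/L, and at the critical point k_r D_c = k_1 L, so D_c = (0.387/0.785) × 9.727 = 4.795 mg/L.
x_c = v t_c = 0.821 m/s × 1.517 d × 86400 s/d = 107600 m ≈ 108 km.

t_c ≈ 1.52 d; D_c ≈ 4.80 mg/L; x_c ≈ 108 km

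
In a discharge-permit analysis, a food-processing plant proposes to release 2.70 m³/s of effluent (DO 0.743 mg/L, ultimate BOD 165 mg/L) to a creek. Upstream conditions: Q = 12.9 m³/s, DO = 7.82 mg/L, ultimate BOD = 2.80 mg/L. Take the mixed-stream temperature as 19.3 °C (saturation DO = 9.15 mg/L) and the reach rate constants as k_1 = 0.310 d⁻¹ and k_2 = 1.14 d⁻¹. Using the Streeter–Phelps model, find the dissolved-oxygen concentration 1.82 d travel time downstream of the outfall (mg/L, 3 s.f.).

Mixed DO = (12.9×7.82 + 2.70×0.743)/(12.9+2.70) = 102.9/15.60 = 6.595 mg/L.
Mixed L₀ = (12.9×2.80 + 2.70×165)/(15.60) = 481.6/15.60 = 30.87 mg/L.
Initial deficit D₀ = C_s − DO₀ = 9.15 − 6.595 = 2.555 mg/L.
D(1.82) = [0.310×30.87/(1.14−0.310)](e^(−0.310×1.82) − e^(−1.14×1.82)) + 2.555 e^(−1.14×1.82)
= 11.53 × (0.5688 − 0.1256) + 2.555 × 0.1256 = 5.432 mg/L.
DO = 9.15 − 5.432 = 3.718 mg/L.

DO ≈ 3.72 mg/L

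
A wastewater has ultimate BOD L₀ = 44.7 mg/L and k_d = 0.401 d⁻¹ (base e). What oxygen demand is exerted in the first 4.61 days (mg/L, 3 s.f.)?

y_t = L₀(1 − e^(−k_d t)) = 44.7 × (1 − e^(−0.401×4.61))
= 44.7 × (1 − 0.1575) = 44.7 × 0.8425 = 37.66 mg/L.

y ≈ 37.7 mg/L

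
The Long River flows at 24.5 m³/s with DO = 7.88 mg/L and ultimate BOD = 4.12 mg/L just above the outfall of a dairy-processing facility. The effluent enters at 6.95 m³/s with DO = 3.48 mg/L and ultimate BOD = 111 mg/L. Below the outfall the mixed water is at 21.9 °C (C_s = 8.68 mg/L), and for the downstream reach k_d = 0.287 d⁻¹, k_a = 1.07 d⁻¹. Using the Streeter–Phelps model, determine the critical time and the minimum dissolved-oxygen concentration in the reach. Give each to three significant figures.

Mixed DO = (24.5×7.88 + 6.95×3.48)/(24.5+6.95) = 217.2/31.45 = 6.908 mg/L.
Mixed L₀ = (24.5×4.12 + 6.95×111)/(31.45) = 872.4/31.45 = 27.74 mg/L.
Initial deficit D₀ = C_s − DO₀ = 8.68 − 6.908 = 1.772 mg/L.
t_c = (1/0.7830) ln[(1.07/0.287)(1 − 1.772×0.7830/(0.287×27.74))] = 1.277 × ln(3.078) = 1.436 d.
D_c = (0.287/1.07) × 27.74 × e^(−0.287×1.436) = 0.2682 × 27.74 × 0.6622 = 4.927 mg/L.
Minimum DO = 8.68 − 4.927 = 3.753 mg/L.

t_c ≈ 1.44 d; minimum DO ≈ 3.75 mg/L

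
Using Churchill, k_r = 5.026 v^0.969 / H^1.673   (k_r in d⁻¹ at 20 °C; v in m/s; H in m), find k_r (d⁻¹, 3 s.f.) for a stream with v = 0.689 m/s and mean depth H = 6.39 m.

k_r ≈ 0.157 d⁻¹

k_r = 5.026 × 0.689^0.969 / 6.39^1.673 = 5.026 × 0.6970 / 22.26 = 0.1573 d⁻¹.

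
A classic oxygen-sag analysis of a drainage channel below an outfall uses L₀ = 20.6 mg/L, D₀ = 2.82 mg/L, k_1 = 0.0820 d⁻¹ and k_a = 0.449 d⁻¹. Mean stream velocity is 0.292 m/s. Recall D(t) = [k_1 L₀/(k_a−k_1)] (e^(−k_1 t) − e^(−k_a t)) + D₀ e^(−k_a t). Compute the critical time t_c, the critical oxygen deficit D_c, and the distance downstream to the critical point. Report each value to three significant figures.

With k_a/k_1 = 5.476 and 1 − D₀(k_a−k_1)/(k_1 L₀) = 0.3873,
t_c = ln(5.476 × 0.3873) / (0.449 − 0.0820) = ln(2.121) / 0.3670 = 0.7518/0.3670 = 2.048 d.
L(t_c) = L₀ e^(−k_1 t_c) = 20.6 × 0.8454 = 17.41 mg/L, and at the critical point k_a D_c = k_1 L, so D_c = (0.0820/0.449) × 17.41 = 3.180 mg/L.
x_c = v t_c = 0.292 m/s × 2.048 d × 86400 s/d = 51680 m ≈ 51.7 km.

t_c ≈ 2.05 d; D_c ≈ 3.18 mg/L; x_c ≈ 51.7 km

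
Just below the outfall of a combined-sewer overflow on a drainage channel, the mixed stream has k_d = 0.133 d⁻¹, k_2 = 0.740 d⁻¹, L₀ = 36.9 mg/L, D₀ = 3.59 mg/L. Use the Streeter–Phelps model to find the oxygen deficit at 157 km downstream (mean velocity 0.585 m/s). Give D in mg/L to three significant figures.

D ≈ 4.90 mg/L

Travel time t = x/v = 157 km / (0.585 m/s) = 157000 m / 0.585 m/s = 268400 s = 3.106 d.
k_d L₀/(k_2−k_d) = 0.133×36.9/(0.740−0.133) = 4.908/0.6070 = 8.085 mg/L.
e^(−k_d t) = e^(−0.133×3.106) = 0.6616; e^(−k_2 t) = e^(−0.740×3.106) = 0.1004.
D = 8.085 × (0.6616 − 0.1004) + 3.59 × 0.1004 = 4.537 + 0.3604 = 4.898 mg/L.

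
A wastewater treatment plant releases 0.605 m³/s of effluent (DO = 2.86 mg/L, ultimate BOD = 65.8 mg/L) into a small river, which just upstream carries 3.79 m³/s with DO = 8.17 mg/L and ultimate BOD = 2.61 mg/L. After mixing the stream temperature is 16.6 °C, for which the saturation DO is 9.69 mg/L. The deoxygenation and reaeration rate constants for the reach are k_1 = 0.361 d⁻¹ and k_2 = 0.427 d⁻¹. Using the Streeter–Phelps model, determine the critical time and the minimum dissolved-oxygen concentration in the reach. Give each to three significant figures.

Mixed DO = (3.79×8.17 + 0.605×2.86)/(3.79+0.605) = 32.69/4.395 = 7.439 mg/L.
Mixed L₀ = (3.79×2.61 + 0.605×65.8)/(4.395) = 49.70/4.395 = 11.31 mg/L.
Initial deficit D₀ = C_s − DO₀ = 9.69 − 7.439 = 2.251 mg/L.
t_c = (1/0.06600) ln[(0.427/0.361)(1 − 2.251×0.06600/(0.361×11.31))] = 15.15 × ln(1.140) = 1.982 d.
D_c = (0.361/0.427) × 11.31 × e^(−0.361×1.982) = 0.8454 × 11.31 × 0.4889 = 4.674 mg/L.
Minimum DO = 9.69 − 4.674 = 5.016 mg/L.

t_c ≈ 1.98 d; minimum DO ≈ 5.02 mg/L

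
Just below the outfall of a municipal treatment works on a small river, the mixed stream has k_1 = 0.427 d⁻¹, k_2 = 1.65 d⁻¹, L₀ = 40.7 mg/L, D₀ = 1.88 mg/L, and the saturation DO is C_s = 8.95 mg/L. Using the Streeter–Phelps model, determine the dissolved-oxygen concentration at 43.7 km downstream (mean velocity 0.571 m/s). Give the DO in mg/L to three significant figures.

DO ≈ 2.07 mg/L

Travel time t = x/v = 43.7 km / (0.571 m/s) = 43700 m / 0.571 m/s = 76530 s = 0.8858 d.
k_1 L₀/(k_2−k_1) = 0.427×40.7/(1.65−0.427) = 17.38/1.223 = 14.21 mg/L.
e^(−k_1 t) = e^(−0.427×0.8858) = 0.6851; e^(−k_2 t) = e^(−1.65×0.8858) = 0.2319.
D = 14.21 × (0.6851 − 0.2319) + 1.88 × 0.2319 = 6.440 + 0.4359 = 6.876 mg/L.
DO = C_s − D = 8.95 − 6.876 = 2.074 mg/L.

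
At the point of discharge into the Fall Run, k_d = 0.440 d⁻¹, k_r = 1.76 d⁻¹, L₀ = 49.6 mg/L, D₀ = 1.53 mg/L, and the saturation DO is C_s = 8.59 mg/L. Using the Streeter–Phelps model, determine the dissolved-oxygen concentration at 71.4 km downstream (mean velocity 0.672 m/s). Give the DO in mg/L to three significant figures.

DO ≈ 0.688 mg/L

Travel time t = x/v = 71.4 km / (0.672 m/s) = 71400 m / 0.672 m/s = 106200 s = 1.230 d.
k_d L₀/(k_r−k_d) = 0.440×49.6/(1.76−0.440) = 21.82/1.320 = 16.53 mg/L.
e^(−k_d t) = e^(−0.440×1.230) = 0.5821; e^(−k_r t) = e^(−1.76×1.230) = 0.1148.
D = 16.53 × (0.5821 − 0.1148) + 1.53 × 0.1148 = 7.726 + 0.1757 = 7.902 mg/L.
DO = C_s − D = 8.59 − 7.902 = 0.6885 mg/L.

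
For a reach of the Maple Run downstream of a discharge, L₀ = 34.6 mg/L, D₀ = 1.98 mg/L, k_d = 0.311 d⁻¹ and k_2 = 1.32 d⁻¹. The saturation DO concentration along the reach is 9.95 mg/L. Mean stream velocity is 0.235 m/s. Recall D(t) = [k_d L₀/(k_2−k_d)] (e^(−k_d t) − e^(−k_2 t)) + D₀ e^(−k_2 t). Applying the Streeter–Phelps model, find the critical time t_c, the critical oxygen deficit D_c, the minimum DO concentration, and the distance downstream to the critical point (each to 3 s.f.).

t_c ≈ 1.23 d; D_c ≈ 5.56 mg/L; min DO ≈ 4.39 mg/L; x_c ≈ 25.0 km

At the critical point dD/dt = 0, so k_d L₀ e^(−k_d t) = k_2 D. Substituting D(t) from the Streeter–Phelps equation and solving for t gives
t_c = ln[(k_2/k_d)(1 − D₀(k_2−k_d)/(k_d L₀))] / (k_2−k_d).
Here k_2−k_d = 1.009 d⁻¹ and 1 − D₀(k_2−k_d)/(k_d L₀) = 1 − 1.98×1.009/(0.311×34.6) = 0.8143, so
t_c = ln(4.244 × 0.8143) / 1.009 = 1.240 / 1.009 = 1.229 d.
L(t_c) = L₀ e^(−k_d t_c) = 34.6 × 0.6823 = 23.61 mg/L, and at the critical point k_2 D_c = k_d L, so D_c = (0.311/1.32) × 23.61 = 5.562 mg/L.
Minimum DO = C_s − D_c = 9.95 − 5.562 = 4.388 mg/L.
x_c = v t_c = 0.235 m/s × 1.229 d × 86400 s/d = 24960 m ≈ 25.0 km.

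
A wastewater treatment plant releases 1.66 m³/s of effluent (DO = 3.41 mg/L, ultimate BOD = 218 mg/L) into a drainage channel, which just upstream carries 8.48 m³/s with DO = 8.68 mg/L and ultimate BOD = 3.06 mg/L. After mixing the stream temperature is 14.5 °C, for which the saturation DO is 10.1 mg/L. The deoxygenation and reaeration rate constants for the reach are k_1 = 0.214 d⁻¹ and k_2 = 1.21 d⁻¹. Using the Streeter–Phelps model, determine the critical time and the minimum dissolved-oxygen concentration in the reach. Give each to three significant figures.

t_c ≈ 1.41 d; minimum DO ≈ 5.10 mg/L

Mixed DO = (8.48×8.68 + 1.66×3.41)/(8.48+1.66) = 79.27/10.14 = 7.817 mg/L.
Mixed L₀ = (8.48×3.06 + 1.66×218)/(10.14) = 387.8/10.14 = 38.25 mg/L.
Initial deficit D₀ = C_s − DO₀ = 10.1 − 7.817 = 2.283 mg/L.
t_c = (1/0.9960) ln[(1.21/0.214)(1 − 2.283×0.9960/(0.214×38.25))] = 1.004 × ln(4.084) = 1.413 d.
D_c = (0.214/1.21) × 38.25 × e^(−0.214×1.413) = 0.1769 × 38.25 × 0.7391 = 5.000 mg/L.
Minimum DO = 10.1 − 5.000 = 5.100 mg/L.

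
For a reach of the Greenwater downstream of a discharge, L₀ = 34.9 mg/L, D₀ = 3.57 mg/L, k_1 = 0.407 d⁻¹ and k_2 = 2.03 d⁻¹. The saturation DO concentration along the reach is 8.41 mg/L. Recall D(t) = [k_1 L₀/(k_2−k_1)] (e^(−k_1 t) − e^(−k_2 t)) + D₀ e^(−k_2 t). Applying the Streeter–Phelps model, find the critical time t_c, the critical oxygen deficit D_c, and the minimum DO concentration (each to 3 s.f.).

t_c ≈ 0.667 d; D_c ≈ 5.33 mg/L; min DO ≈ 3.08 mg/L

t_c = [1/(k_2−k_1)] ln[(k_2/k_1)(1 − D₀(k_2−k_1)/(k_1 L₀))]
= [1/(2.03−0.407)] ln[(2.03/0.407)(1 − 3.57×1.623/(0.407×34.9))]
= (1/1.623) ln[4.988 × 0.5921] = 0.6161 × ln(2.953) = 0.6161 × 1.083 = 0.6672 d.
D_c = (k_1/k_2) L₀ e^(−k_1 t_c) = (0.407/2.03) × 34.9 × e^(−0.407×0.6672) = 0.2005 × 34.9 × 0.7622 = 5.333 mg/L.
Minimum DO = C_s − D_c = 8.41 − 5.333 = 3.077 mg/L.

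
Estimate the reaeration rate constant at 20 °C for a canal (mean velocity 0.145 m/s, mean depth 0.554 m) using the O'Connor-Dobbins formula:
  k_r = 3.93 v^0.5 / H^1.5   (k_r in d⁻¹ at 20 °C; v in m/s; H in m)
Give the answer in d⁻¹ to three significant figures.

k_r = 3.93 × 0.145^0.5 / 0.554^1.5 = 3.93 × 0.3808 / 0.4123 = 3.629 d⁻¹.

k_r ≈ 3.63 d⁻¹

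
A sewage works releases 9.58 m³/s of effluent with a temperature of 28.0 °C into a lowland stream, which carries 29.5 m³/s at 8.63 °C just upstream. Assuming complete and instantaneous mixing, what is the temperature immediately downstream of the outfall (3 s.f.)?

Flow-weighted mixing: C = (Q_r C_r + Q_w C_w)/(Q_r + Q_w)
= (29.5×8.63 + 9.58×28.0)/(29.5 + 9.58) = 522.8/39.08 = 13.38 °C.

13.4 °C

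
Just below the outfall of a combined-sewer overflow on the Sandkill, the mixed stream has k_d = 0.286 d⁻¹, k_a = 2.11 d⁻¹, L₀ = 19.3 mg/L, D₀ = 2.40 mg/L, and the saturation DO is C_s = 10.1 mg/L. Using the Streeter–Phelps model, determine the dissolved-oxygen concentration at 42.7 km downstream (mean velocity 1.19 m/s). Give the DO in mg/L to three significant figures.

DO ≈ 7.67 mg/L

Travel time t = x/v = 42.7 km / (1.19 m/s) = 42700 m / 1.19 m/s = 35880 s = 0.4153 d.
k_d L₀/(k_a−k_d) = 0.286×19.3/(2.11−0.286) = 5.520/1.824 = 3.026 mg/L.
e^(−k_d t) = e^(−0.286×0.4153) = 0.8880; e^(−k_a t) = e^(−2.11×0.4153) = 0.4163.
D = 3.026 × (0.8880 − 0.4163) + 2.40 × 0.4163 = 1.427 + 0.9992 = 2.427 mg/L.
DO = C_s − D = 10.1 − 2.427 = 7.673 mg/L.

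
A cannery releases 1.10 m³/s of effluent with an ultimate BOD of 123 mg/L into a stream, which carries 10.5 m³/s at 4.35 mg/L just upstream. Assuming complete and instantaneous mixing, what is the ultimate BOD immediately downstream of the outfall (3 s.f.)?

Flow-weighted mixing: C = (Q_r C_r + Q_w C_w)/(Q_r + Q_w)
= (10.5×4.35 + 1.10×123)/(10.5 + 1.10) = 181.0/11.60 = 15.60 mg/L.

15.6 mg/L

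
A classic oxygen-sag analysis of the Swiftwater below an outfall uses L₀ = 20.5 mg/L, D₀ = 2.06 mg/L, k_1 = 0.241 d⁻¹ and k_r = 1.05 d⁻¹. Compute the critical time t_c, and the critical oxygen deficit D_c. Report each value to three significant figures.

t_c ≈ 1.31 d; D_c ≈ 3.43 mg/L

t_c = [1/(k_r−k_1)] ln[(k_r/k_1)(1 − D₀(k_r−k_1)/(k_1 L₀))]
= [1/(1.05−0.241)] ln[(1.05/0.241)(1 − 2.06×0.8090/(0.241×20.5))]
= (1/0.8090) ln[4.357 × 0.6627] = 1.236 × ln(2.887) = 1.236 × 1.060 = 1.311 d.
D_c = (k_1/k_r) L₀ e^(−k_1 t_c) = (0.241/1.05) × 20.5 × e^(−0.241×1.311) = 0.2295 × 20.5 × 0.7292 = 3.431 mg/L.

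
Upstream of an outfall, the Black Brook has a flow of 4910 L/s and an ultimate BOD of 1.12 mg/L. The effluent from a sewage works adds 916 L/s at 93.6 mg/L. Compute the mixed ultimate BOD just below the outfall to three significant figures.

15.7 mg/L

Flow-weighted mixing: C = (Q_r C_r + Q_w C_w)/(Q_r + Q_w)
= (4910×1.12 + 916×93.6)/(4910 + 916) = 91240/5826 = 15.66 mg/L.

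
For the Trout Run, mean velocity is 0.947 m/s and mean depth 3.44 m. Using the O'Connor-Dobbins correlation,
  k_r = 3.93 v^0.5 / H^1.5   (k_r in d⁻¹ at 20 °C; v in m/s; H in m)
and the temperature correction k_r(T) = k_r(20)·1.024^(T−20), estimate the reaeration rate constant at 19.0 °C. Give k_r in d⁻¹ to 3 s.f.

k_r(20) = 3.93 × 0.947^0.5 / 3.44^1.5 = 3.93 × 0.9731 / 6.380 = 0.5994 d⁻¹.
k_r(19.0) = 0.5994 × 1.024^(19.0−20) = 0.5994 × 0.9766 = 0.5854 d⁻¹.

k_r ≈ 0.585 d⁻¹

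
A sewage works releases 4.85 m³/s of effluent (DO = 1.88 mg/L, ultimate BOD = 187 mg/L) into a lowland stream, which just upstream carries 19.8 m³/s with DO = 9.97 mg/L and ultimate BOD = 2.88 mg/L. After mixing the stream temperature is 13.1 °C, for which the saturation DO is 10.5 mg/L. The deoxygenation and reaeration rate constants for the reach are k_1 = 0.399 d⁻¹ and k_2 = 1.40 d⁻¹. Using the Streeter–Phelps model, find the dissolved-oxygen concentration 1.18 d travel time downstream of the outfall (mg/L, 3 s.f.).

DO ≈ 3.35 mg/L

Mixed DO = (19.8×9.97 + 4.85×1.88)/(19.8+4.85) = 206.5/24.65 = 8.378 mg/L.
Mixed L₀ = (19.8×2.88 + 4.85×187)/(24.65) = 964.0/24.65 = 39.11 mg/L.
Initial deficit D₀ = C_s − DO₀ = 10.5 − 8.378 = 2.122 mg/L.
D(1.18) = [0.399×39.11/(1.40−0.399)](e^(−0.399×1.18) − e^(−1.40×1.18)) + 2.122 e^(−1.40×1.18)
= 15.59 × (0.6245 − 0.1917) + 2.122 × 0.1917 = 7.153 mg/L.
DO = 10.5 − 7.153 = 3.347 mg/L.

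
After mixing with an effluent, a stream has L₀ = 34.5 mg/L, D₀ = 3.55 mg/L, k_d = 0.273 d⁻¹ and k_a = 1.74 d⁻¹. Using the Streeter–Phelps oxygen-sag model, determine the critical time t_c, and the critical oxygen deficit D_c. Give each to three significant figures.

t_c = [1/(k_a−k_d)] ln[(k_a/k_d)(1 − D₀(k_a−k_d)/(k_d L₀))]
= [1/(1.74−0.273)] ln[(1.74/0.273)(1 − 3.55×1.467/(0.273×34.5))]
= (1/1.467) ln[6.374 × 0.4471] = 0.6817 × ln(2.849) = 0.6817 × 1.047 = 0.7138 d.
L(t_c) = L₀ e^(−k_d t_c) = 34.5 × 0.8229 = 28.39 mg/L, and at the critical point k_a D_c = k_d L, so D_c = (0.273/1.74) × 28.39 = 4.455 mg/L.

t_c ≈ 0.714 d; D_c ≈ 4.45 mg/L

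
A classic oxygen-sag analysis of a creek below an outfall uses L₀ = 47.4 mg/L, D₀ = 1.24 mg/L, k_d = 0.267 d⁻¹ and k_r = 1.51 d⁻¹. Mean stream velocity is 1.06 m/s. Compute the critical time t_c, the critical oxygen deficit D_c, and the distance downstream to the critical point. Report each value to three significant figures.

t_c ≈ 1.29 d; D_c ≈ 5.94 mg/L; x_c ≈ 118 km

With k_r/k_d = 5.655 and 1 − D₀(k_r−k_d)/(k_d L₀) = 0.8782,
t_c = ln(5.655 × 0.8782) / (1.51 − 0.267) = ln(4.967) / 1.243 = 1.603/1.243 = 1.289 d.
L(t_c) = L₀ e^(−k_d t_c) = 47.4 × 0.7087 = 33.59 mg/L, and at the critical point k_r D_c = k_d L, so D_c = (0.267/1.51) × 33.59 = 5.940 mg/L.
x_c = v t_c = 1.06 m/s × 1.289 d × 86400 s/d = 118100 m ≈ 118 km.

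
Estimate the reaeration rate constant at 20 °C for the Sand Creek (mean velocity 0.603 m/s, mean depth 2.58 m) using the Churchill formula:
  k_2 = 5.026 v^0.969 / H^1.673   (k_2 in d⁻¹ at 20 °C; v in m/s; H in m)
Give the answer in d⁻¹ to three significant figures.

k_2 = 5.026 × 0.603^0.969 / 2.58^1.673 = 5.026 × 0.6125 / 4.882 = 0.6305 d⁻¹.

k_2 ≈ 0.631 d⁻¹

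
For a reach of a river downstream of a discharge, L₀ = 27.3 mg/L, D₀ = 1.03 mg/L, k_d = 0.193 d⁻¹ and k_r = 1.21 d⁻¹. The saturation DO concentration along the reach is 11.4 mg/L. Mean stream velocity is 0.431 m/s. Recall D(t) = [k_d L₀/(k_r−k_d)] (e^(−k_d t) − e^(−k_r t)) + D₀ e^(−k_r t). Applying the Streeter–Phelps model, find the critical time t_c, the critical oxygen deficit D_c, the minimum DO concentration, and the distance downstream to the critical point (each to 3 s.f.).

t_c ≈ 1.59 d; D_c ≈ 3.21 mg/L; min DO ≈ 8.19 mg/L; x_c ≈ 59.1 km

At the critical point dD/dt = 0, so k_d L₀ e^(−k_d t) = k_r D. Substituting D(t) from the Streeter–Phelps equation and solving for t gives
t_c = ln[(k_r/k_d)(1 − D₀(k_r−k_d)/(k_d L₀))] / (k_r−k_d).
Here k_r−k_d = 1.017 d⁻¹ and 1 − D₀(k_r−k_d)/(k_d L₀) = 1 − 1.03×1.017/(0.193×27.3) = 0.8012, so
t_c = ln(6.269 × 0.8012) / 1.017 = 1.614 / 1.017 = 1.587 d.
D_c = (k_d/k_r) L₀ e^(−k_d t_c) = (0.193/1.21) × 27.3 × e^(−0.193×1.587) = 0.1595 × 27.3 × 0.7362 = 3.206 mg/L.
Minimum DO = C_s − D_c = 11.4 − 3.206 = 8.194 mg/L.
x_c = v t_c = 0.431 m/s × 1.587 d × 86400 s/d = 59100 m ≈ 59.1 km.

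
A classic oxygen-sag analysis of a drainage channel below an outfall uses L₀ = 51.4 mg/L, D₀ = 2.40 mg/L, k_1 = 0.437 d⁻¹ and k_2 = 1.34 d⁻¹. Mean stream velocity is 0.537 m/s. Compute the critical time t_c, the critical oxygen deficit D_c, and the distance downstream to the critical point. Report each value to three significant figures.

t_c ≈ 1.13 d; D_c ≈ 10.2 mg/L; x_c ≈ 52.4 km

At the critical point dD/dt = 0, so k_1 L₀ e^(−k_1 t) = k_2 D. Substituting D(t) from the Streeter–Phelps equation and solving for t gives
t_c = ln[(k_2/k_1)(1 − D₀(k_2−k_1)/(k_1 L₀))] / (k_2−k_1).
Here k_2−k_1 = 0.9030 d⁻¹ and 1 − D₀(k_2−k_1)/(k_1 L₀) = 1 − 2.40×0.9030/(0.437×51.4) = 0.9035, so
t_c = ln(3.066 × 0.9035) / 0.9030 = 1.019 / 0.9030 = 1.128 d.
D_c = (k_1/k_2) L₀ e^(−k_1 t_c) = (0.437/1.34) × 51.4 × e^(−0.437×1.128) = 0.3261 × 51.4 × 0.6107 = 10.24 mg/L.
x_c = v t_c = 0.537 m/s × 1.128 d × 86400 s/d = 52360 m ≈ 52.4 km.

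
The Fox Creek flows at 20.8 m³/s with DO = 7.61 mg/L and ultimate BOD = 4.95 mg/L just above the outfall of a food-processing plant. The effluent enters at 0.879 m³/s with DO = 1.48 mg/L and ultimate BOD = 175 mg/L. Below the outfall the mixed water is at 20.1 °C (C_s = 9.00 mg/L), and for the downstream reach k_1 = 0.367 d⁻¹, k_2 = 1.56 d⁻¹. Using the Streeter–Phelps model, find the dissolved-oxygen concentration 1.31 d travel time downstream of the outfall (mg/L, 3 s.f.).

Mixed DO = (20.8×7.61 + 0.879×1.48)/(20.8+0.879) = 159.6/21.68 = 7.361 mg/L.
Mixed L₀ = (20.8×4.95 + 0.879×175)/(21.68) = 256.8/21.68 = 11.84 mg/L.
Initial deficit D₀ = C_s − DO₀ = 9.00 − 7.361 = 1.639 mg/L.
D(1.31) = [0.367×11.84/(1.56−0.367)](e^(−0.367×1.31) − e^(−1.56×1.31)) + 1.639 e^(−1.56×1.31)
= 3.644 × (0.6183 − 0.1296) + 1.639 × 0.1296 = 1.993 mg/L.
DO = 9.00 − 1.993 = 7.007 mg/L.

DO ≈ 7.01 mg/L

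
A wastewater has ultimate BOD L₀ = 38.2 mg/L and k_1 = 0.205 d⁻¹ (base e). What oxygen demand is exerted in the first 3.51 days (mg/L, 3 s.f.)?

y_t = L₀(1 − e^(−k_1 t)) = 38.2 × (1 − e^(−0.205×3.51))
= 38.2 × (1 − 0.4870) = 38.2 × 0.5130 = 19.60 mg/L.

y ≈ 19.6 mg/L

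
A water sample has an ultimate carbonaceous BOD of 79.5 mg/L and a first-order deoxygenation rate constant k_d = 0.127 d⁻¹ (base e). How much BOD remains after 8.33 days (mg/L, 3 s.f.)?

L ≈ 27.6 mg/L

L_t = L₀ e^(−k_d t) = 79.5 × e^(−0.127×8.33) = 79.5 × 0.3472 = 27.60 mg/L.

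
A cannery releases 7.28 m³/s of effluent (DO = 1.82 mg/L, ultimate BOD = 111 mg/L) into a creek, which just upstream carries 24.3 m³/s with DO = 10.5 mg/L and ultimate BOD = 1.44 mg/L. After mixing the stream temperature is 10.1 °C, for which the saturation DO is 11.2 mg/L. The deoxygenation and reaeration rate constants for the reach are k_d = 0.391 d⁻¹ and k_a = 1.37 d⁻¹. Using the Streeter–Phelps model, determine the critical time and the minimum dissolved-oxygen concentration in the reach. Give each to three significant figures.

t_c ≈ 0.982 d; minimum DO ≈ 6.01 mg/L

Mixed DO = (24.3×10.5 + 7.28×1.82)/(24.3+7.28) = 268.4/31.58 = 8.499 mg/L.
Mixed L₀ = (24.3×1.44 + 7.28×111)/(31.58) = 843.1/31.58 = 26.70 mg/L.
Initial deficit D₀ = C_s − DO₀ = 11.2 − 8.499 = 2.701 mg/L.
t_c = (1/0.9790) ln[(1.37/0.391)(1 − 2.701×0.9790/(0.391×26.70))] = 1.021 × ln(2.616) = 0.9824 d.
D_c = (0.391/1.37) × 26.70 × e^(−0.391×0.9824) = 0.2854 × 26.70 × 0.6811 = 5.189 mg/L.
Minimum DO = 11.2 − 5.189 = 6.011 mg/L.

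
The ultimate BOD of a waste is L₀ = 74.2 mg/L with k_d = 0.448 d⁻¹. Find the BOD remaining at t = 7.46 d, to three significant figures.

L ≈ 2.62 mg/L

L_t = L₀ e^(−k_d t) = 74.2 × e^(−0.448×7.46) = 74.2 × 0.03536 = 2.624 mg/L.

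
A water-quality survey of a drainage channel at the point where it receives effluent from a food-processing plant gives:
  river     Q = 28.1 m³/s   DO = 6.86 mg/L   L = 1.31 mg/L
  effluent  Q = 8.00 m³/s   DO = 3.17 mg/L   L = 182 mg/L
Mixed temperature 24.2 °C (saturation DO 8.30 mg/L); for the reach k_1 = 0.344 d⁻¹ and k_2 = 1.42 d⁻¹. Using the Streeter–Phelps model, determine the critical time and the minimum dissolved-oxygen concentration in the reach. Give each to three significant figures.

Mixed DO = (28.1×6.86 + 8.00×3.17)/(28.1+8.00) = 218.1/36.10 = 6.042 mg/L.
Mixed L₀ = (28.1×1.31 + 8.00×182)/(36.10) = 1493/36.10 = 41.35 mg/L.
Initial deficit D₀ = C_s − DO₀ = 8.30 − 6.042 = 2.258 mg/L.
t_c = (1/1.076) ln[(1.42/0.344)(1 − 2.258×1.076/(0.344×41.35))] = 0.9294 × ln(3.423) = 1.144 d.
D_c = (0.344/1.42) × 41.35 × e^(−0.344×1.144) = 0.2423 × 41.35 × 0.6748 = 6.760 mg/L.
Minimum DO = 8.30 − 6.760 = 1.540 mg/L.

t_c ≈ 1.14 d; minimum DO ≈ 1.54 mg/L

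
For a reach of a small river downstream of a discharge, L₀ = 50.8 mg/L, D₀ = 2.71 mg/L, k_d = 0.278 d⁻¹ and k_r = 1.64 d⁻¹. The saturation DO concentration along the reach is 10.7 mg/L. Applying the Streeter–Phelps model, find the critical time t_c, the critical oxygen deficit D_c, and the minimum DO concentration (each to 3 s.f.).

t_c ≈ 1.08 d; D_c ≈ 6.38 mg/L; min DO ≈ 4.32 mg/L

At the critical point dD/dt = 0, so k_d L₀ e^(−k_d t) = k_r D. Substituting D(t) from the Streeter–Phelps equation and solving for t gives
t_c = ln[(k_r/k_d)(1 − D₀(k_r−k_d)/(k_d L₀))] / (k_r−k_d).
Here k_r−k_d = 1.362 d⁻¹ and 1 − D₀(k_r−k_d)/(k_d L₀) = 1 − 2.71×1.362/(0.278×50.8) = 0.7386, so
t_c = ln(5.899 × 0.7386) / 1.362 = 1.472 / 1.362 = 1.081 d.
L(t_c) = L₀ e^(−k_d t_c) = 50.8 × 0.7405 = 37.62 mg/L, and at the critical point k_r D_c = k_d L, so D_c = (0.278/1.64) × 37.62 = 6.377 mg/L.
Minimum DO = C_s − D_c = 10.7 − 6.377 = 4.323 mg/L.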